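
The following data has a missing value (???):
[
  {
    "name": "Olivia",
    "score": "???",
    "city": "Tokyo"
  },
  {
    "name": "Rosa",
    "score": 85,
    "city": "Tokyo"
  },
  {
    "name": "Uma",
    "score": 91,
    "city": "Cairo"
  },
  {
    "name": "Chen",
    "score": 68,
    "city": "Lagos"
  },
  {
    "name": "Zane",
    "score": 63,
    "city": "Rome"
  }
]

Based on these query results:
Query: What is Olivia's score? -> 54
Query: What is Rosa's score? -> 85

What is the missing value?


The missing value is Olivia's score
From query: Olivia's score = 54

ANSWER: 54


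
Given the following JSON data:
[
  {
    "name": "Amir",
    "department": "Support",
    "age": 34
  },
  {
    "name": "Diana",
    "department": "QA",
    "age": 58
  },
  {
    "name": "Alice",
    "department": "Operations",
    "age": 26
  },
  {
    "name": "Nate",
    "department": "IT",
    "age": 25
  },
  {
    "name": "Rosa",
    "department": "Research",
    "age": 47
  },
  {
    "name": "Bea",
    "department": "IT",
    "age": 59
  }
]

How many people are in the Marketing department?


Scanning records for department = Marketing
  No matches found
Count: 0

ANSWER: 0


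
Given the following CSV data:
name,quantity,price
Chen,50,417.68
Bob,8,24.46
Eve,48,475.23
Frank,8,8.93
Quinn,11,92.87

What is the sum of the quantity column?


Values in 'quantity' column:
  Row 1: 50
  Row 2: 8
  Row 3: 48
  Row 4: 8
  Row 5: 11
Sum = 50 + 8 + 48 + 8 + 11 = 125

ANSWER: 125


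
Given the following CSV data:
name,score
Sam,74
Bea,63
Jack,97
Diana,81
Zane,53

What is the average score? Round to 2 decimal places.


Scores: 74, 63, 97, 81, 53
Sum = 368
Count = 5
Average = 368 / 5 = 73.60

ANSWER: 73.60


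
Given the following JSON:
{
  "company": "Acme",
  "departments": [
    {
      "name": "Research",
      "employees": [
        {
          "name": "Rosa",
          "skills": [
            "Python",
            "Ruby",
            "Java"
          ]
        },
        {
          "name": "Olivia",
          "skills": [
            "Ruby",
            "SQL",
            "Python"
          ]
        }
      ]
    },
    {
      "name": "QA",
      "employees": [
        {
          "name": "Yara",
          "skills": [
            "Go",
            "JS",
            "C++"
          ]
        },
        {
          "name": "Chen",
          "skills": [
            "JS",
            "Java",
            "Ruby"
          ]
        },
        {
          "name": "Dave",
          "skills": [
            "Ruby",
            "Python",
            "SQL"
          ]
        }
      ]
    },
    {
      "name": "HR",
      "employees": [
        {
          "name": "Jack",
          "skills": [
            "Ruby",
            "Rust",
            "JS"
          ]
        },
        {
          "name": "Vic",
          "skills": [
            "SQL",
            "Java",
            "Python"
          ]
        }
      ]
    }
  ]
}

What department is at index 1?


Path: departments[1].name
Value: QA

ANSWER: QA


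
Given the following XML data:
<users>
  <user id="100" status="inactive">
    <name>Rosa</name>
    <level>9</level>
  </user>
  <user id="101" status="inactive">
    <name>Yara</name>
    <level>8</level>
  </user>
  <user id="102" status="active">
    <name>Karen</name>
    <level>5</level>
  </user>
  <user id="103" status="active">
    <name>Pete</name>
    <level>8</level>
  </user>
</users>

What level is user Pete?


Finding user: Pete
<level>8</level>

ANSWER: 8


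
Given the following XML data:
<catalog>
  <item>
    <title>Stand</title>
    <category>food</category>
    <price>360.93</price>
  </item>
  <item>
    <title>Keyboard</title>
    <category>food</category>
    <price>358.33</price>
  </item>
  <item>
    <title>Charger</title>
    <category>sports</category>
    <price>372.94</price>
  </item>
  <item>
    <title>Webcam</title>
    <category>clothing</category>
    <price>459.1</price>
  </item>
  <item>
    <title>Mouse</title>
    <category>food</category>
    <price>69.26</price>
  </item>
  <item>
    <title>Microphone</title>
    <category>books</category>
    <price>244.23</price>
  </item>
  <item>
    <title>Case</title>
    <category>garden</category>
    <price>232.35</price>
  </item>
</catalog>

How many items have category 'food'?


Scanning <item> elements for <category>food</category>:
  Item 1: Stand -> MATCH
  Item 2: Keyboard -> MATCH
  Item 5: Mouse -> MATCH
Count: 3

ANSWER: 3


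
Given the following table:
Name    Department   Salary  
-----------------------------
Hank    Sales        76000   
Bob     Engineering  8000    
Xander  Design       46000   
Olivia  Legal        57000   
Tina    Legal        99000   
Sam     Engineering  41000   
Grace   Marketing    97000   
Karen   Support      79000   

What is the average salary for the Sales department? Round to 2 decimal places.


Sales department members:
  Hank: 76000
Sum = 76000
Count = 1
Average = 76000 / 1 = 76000.00

ANSWER: 76000.00


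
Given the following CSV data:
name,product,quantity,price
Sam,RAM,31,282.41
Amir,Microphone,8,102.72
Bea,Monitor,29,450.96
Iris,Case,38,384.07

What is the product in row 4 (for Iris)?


Row 4: Iris
Column 'product' = Case

ANSWER: Case


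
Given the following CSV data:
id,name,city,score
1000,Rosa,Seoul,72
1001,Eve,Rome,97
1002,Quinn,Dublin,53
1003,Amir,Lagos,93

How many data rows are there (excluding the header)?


Counting rows (excluding header):
Header: id,name,city,score
Data rows: 4

ANSWER: 4


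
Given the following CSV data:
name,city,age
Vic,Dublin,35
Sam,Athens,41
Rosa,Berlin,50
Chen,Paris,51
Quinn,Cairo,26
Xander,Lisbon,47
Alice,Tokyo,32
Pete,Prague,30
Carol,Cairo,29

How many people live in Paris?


Scanning city column for 'Paris':
  Row 4: Chen -> MATCH
Total matches: 1

ANSWER: 1


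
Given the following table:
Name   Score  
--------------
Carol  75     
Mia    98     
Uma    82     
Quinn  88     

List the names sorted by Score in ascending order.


Sorting by Score (ascending):
  Carol: 75
  Uma: 82
  Quinn: 88
  Mia: 98


ANSWER: Carol, Uma, Quinn, Mia


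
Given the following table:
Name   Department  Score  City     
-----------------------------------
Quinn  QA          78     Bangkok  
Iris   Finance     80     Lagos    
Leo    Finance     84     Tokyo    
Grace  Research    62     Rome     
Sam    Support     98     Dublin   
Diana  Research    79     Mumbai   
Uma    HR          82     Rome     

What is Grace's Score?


Row 4: Grace
Score = 62

ANSWER: 62


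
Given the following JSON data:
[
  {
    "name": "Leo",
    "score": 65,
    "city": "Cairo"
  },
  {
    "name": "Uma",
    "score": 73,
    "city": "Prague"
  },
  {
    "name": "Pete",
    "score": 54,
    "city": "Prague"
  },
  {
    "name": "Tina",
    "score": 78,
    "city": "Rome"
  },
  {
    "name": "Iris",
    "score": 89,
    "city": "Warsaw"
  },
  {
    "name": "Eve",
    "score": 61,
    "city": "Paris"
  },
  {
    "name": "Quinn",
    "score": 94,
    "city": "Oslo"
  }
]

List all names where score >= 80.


Filtering records where score >= 80:
  Leo (score=65) -> no
  Uma (score=73) -> no
  Pete (score=54) -> no
  Tina (score=78) -> no
  Iris (score=89) -> YES
  Eve (score=61) -> no
  Quinn (score=94) -> YES


ANSWER: Iris, Quinn


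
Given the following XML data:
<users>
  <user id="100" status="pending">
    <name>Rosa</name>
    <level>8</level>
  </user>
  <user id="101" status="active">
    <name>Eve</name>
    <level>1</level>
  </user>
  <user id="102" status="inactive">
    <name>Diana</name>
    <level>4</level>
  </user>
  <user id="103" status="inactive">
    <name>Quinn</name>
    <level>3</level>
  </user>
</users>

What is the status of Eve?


Finding user with name = Eve
user id="101" status="active"

ANSWER: active


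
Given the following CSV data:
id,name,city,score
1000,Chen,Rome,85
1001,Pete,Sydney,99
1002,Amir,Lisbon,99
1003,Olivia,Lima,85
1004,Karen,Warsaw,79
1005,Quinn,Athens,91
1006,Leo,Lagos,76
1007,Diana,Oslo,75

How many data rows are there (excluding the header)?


Counting rows (excluding header):
Header: id,name,city,score
Data rows: 8

ANSWER: 8


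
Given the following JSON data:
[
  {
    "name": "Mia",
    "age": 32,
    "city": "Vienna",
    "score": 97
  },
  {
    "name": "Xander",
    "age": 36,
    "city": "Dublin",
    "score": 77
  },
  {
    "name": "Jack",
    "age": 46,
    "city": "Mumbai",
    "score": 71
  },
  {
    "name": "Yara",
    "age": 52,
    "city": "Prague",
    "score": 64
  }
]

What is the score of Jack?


Looking up record where name = Jack
Record index: 2
Field 'score' = 71

ANSWER: 71


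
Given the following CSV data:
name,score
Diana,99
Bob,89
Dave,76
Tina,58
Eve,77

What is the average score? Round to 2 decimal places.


Scores: 99, 89, 76, 58, 77
Sum = 399
Count = 5
Average = 399 / 5 = 79.80

ANSWER: 79.80


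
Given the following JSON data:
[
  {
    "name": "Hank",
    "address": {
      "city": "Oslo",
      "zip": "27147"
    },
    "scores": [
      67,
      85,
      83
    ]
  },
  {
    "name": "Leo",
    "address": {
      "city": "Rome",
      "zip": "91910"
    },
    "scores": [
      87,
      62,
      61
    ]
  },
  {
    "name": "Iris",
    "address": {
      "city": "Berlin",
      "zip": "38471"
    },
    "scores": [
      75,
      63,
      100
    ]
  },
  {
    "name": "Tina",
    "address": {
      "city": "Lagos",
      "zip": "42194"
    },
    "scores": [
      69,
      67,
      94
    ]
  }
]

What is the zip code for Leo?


Path: records[1].address.zip
Value: 91910

ANSWER: 91910


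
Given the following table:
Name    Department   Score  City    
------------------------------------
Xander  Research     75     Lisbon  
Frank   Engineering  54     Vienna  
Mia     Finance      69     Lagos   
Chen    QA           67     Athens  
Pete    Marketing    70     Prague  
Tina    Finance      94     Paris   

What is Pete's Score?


Row 5: Pete
Score = 70

ANSWER: 70


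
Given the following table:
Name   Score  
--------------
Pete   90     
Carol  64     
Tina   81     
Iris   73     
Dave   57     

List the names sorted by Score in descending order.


Sorting by Score (descending):
  Pete: 90
  Tina: 81
  Iris: 73
  Carol: 64
  Dave: 57


ANSWER: Pete, Tina, Iris, Carol, Dave


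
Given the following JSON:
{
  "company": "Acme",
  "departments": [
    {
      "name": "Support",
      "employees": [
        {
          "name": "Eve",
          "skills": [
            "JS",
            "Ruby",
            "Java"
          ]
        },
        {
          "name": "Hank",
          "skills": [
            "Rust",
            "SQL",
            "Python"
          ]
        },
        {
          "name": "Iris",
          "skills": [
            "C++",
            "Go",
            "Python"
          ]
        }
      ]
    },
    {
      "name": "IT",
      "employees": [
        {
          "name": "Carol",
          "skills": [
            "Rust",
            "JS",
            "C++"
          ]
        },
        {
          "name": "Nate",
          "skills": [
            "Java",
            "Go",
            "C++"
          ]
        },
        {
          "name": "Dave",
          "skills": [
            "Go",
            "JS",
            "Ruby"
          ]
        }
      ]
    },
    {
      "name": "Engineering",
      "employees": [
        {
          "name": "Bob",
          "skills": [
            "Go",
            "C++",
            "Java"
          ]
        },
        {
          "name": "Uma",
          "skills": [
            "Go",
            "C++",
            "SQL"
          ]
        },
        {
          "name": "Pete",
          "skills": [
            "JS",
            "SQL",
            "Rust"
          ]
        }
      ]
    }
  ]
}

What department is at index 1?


Path: departments[1].name
Value: IT

ANSWER: IT


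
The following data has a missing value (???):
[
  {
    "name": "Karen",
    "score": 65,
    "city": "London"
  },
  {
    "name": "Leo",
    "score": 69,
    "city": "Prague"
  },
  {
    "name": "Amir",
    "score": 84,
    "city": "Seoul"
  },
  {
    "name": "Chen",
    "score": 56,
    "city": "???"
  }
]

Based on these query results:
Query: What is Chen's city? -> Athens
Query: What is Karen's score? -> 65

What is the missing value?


The missing value is Chen's city
From query: Chen's city = Athens

ANSWER: Athens


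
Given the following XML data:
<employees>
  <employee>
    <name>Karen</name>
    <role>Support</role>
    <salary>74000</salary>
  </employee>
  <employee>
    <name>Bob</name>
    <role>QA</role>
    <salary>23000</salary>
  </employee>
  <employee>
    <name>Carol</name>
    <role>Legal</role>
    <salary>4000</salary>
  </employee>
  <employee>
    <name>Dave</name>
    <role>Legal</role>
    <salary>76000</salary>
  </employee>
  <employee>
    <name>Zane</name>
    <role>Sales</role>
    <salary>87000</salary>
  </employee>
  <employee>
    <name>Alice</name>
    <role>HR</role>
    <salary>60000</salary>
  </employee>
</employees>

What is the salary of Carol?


Searching for <employee> with <name>Carol</name>
Found at position 3
<salary>4000</salary>

ANSWER: 4000


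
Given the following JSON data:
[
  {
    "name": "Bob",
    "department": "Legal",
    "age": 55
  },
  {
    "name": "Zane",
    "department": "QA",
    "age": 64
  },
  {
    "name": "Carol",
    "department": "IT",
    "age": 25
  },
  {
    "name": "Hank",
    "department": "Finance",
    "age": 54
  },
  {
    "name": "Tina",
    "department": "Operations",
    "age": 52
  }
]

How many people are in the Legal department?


Scanning records for department = Legal
  Record 0: Bob
Count: 1

ANSWER: 1


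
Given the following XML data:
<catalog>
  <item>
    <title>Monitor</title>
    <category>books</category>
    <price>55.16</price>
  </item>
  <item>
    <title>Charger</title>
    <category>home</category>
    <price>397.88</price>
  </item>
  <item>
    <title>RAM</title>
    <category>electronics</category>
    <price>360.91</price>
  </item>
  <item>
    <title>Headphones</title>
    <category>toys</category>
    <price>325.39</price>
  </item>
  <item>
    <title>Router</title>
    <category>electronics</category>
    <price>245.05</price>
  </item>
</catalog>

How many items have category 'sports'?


Scanning <item> elements for <category>sports</category>:
Count: 0

ANSWER: 0


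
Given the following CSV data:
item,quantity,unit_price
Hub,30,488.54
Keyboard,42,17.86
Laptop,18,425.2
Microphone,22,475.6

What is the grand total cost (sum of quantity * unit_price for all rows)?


Computing row totals:
  Hub: 30 * 488.54 = 14656.2
  Keyboard: 42 * 17.86 = 750.12
  Laptop: 18 * 425.2 = 7653.6
  Microphone: 22 * 475.6 = 10463.2
Grand total = 14656.2 + 750.12 + 7653.6 + 10463.2 = 33523.12

ANSWER: 33523.12


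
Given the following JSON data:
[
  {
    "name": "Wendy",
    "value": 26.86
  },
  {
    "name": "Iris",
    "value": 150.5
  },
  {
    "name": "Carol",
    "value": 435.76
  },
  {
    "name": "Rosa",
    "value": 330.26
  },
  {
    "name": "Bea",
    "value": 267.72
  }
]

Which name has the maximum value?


Comparing values:
  Wendy: 26.86
  Iris: 150.5
  Carol: 435.76
  Rosa: 330.26
  Bea: 267.72
Maximum: Carol (435.76)

ANSWER: Carol


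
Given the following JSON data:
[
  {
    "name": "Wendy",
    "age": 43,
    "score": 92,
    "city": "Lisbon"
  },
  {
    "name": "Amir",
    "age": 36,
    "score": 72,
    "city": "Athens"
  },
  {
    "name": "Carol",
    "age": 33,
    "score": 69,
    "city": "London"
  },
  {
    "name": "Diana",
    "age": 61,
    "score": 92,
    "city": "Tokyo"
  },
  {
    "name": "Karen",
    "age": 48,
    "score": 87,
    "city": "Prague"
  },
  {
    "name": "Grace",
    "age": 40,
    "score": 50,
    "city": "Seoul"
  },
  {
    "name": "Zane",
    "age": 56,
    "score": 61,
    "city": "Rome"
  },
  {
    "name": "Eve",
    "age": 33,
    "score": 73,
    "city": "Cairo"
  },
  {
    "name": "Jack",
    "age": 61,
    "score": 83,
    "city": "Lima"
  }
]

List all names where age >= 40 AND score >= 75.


Checking both conditions:
  Wendy (age=43, score=92) -> YES
  Amir (age=36, score=72) -> no
  Carol (age=33, score=69) -> no
  Diana (age=61, score=92) -> YES
  Karen (age=48, score=87) -> YES
  Grace (age=40, score=50) -> no
  Zane (age=56, score=61) -> no
  Eve (age=33, score=73) -> no
  Jack (age=61, score=83) -> YES


ANSWER: Wendy, Diana, Karen, Jack


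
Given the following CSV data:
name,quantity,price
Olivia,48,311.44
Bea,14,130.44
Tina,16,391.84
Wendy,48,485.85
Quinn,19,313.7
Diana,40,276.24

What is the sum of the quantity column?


Values in 'quantity' column:
  Row 1: 48
  Row 2: 14
  Row 3: 16
  Row 4: 48
  Row 5: 19
  Row 6: 40
Sum = 48 + 14 + 16 + 48 + 19 + 40 = 185

ANSWER: 185


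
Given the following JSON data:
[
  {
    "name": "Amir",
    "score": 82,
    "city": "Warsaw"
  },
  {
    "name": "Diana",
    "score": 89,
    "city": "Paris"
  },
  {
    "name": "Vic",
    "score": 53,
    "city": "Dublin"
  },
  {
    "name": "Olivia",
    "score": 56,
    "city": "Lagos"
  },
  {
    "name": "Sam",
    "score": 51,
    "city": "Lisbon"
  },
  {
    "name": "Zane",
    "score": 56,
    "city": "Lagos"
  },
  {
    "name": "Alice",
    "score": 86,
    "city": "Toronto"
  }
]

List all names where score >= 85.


Filtering records where score >= 85:
  Amir (score=82) -> no
  Diana (score=89) -> YES
  Vic (score=53) -> no
  Olivia (score=56) -> no
  Sam (score=51) -> no
  Zane (score=56) -> no
  Alice (score=86) -> YES


ANSWER: Diana, Alice


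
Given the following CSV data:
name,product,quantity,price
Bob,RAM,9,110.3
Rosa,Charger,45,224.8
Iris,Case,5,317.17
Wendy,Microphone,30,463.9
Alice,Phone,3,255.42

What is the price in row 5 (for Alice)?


Row 5: Alice
Column 'price' = 255.42

ANSWER: 255.42


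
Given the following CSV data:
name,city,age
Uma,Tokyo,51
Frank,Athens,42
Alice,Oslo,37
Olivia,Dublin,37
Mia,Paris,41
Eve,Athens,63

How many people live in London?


Scanning city column for 'London':
Total matches: 0

ANSWER: 0


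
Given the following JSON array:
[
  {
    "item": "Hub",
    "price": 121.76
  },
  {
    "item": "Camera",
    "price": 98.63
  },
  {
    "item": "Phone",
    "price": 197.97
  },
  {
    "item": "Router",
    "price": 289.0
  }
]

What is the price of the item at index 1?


Array index 1 -> Camera
price = 98.63

ANSWER: 98.63


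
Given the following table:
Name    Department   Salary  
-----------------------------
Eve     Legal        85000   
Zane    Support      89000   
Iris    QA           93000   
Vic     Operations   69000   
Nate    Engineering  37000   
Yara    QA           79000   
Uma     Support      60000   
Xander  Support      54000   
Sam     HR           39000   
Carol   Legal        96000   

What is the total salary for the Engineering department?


Engineering department members:
  Nate: 37000
Total = 37000 = 37000

ANSWER: 37000


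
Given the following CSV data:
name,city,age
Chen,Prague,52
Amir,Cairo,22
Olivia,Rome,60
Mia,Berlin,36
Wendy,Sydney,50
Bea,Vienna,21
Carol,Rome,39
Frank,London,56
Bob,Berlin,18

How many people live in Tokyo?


Scanning city column for 'Tokyo':
Total matches: 0

ANSWER: 0


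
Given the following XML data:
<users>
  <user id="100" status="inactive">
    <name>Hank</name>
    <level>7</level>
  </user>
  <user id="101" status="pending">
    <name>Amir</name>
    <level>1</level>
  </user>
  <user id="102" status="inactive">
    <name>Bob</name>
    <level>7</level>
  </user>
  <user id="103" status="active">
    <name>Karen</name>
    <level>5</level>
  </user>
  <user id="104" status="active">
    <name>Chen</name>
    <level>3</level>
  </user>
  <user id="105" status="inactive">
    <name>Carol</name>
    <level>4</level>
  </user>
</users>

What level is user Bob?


Finding user: Bob
<level>7</level>

ANSWER: 7


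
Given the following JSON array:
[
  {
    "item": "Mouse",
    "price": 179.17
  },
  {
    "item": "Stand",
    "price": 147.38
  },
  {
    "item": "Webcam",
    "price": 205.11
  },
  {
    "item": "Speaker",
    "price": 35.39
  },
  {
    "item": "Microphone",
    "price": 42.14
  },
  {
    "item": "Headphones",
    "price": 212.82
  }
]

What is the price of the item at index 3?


Array index 3 -> Speaker
price = 35.39

ANSWER: 35.39


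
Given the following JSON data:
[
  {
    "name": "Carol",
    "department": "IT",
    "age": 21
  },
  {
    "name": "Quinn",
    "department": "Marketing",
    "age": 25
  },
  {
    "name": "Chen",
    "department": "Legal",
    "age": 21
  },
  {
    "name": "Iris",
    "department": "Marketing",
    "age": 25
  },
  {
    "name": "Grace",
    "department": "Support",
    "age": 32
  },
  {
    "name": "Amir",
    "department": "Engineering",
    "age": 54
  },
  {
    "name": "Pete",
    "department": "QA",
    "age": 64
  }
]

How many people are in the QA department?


Scanning records for department = QA
  Record 6: Pete
Count: 1

ANSWER: 1


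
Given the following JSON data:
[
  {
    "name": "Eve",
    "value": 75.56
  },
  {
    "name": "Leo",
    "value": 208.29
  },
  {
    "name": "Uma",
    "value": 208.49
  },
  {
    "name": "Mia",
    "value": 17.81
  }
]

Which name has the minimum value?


Comparing values:
  Eve: 75.56
  Leo: 208.29
  Uma: 208.49
  Mia: 17.81
Minimum: Mia (17.81)

ANSWER: Mia


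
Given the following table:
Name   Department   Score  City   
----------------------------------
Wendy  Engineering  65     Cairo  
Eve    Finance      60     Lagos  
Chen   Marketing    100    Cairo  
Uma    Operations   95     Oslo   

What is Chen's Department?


Row 3: Chen
Department = Marketing

ANSWER: Marketing


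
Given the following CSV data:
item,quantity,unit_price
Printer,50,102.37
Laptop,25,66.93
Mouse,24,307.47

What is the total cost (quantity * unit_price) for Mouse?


Row: Mouse
quantity = 24
unit_price = 307.47
total = 24 * 307.47 = 7379.28

ANSWER: 7379.28


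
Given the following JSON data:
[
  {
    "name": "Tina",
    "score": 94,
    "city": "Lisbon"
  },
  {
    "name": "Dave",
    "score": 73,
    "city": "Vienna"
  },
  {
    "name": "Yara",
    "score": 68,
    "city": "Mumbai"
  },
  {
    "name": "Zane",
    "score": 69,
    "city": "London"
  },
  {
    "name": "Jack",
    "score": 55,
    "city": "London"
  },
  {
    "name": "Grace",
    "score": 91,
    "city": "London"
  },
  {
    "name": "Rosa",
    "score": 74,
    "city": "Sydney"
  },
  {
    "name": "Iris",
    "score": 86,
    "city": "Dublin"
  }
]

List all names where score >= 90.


Filtering records where score >= 90:
  Tina (score=94) -> YES
  Dave (score=73) -> no
  Yara (score=68) -> no
  Zane (score=69) -> no
  Jack (score=55) -> no
  Grace (score=91) -> YES
  Rosa (score=74) -> no
  Iris (score=86) -> no


ANSWER: Tina, Grace


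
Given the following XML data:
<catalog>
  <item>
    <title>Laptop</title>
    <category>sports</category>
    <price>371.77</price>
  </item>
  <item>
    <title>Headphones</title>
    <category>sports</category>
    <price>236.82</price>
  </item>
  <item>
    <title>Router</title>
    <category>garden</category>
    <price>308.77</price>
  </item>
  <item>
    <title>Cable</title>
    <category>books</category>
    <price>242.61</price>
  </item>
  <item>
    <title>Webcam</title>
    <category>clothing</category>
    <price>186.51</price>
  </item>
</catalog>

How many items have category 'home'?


Scanning <item> elements for <category>home</category>:
Count: 0

ANSWER: 0


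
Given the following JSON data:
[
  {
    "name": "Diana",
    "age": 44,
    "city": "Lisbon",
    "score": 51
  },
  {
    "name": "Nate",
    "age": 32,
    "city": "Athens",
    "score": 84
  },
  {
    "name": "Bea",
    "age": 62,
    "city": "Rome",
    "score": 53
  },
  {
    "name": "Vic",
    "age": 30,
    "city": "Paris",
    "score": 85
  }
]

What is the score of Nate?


Looking up record where name = Nate
Record index: 1
Field 'score' = 84

ANSWER: 84


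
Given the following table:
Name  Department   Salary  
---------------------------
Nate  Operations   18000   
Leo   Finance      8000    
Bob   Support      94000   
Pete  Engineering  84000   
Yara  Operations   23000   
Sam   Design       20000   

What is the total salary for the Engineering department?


Engineering department members:
  Pete: 84000
Total = 84000 = 84000

ANSWER: 84000


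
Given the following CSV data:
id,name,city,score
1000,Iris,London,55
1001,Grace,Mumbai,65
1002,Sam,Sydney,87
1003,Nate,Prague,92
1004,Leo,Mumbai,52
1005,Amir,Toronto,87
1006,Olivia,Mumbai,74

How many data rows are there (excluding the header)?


Counting rows (excluding header):
Header: id,name,city,score
Data rows: 7

ANSWER: 7


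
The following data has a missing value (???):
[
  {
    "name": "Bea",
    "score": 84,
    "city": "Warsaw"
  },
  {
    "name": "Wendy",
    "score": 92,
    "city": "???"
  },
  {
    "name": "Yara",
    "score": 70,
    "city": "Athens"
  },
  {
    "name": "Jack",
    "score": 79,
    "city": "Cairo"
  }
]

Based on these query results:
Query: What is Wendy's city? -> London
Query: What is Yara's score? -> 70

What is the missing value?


The missing value is Wendy's city
From query: Wendy's city = London

ANSWER: London


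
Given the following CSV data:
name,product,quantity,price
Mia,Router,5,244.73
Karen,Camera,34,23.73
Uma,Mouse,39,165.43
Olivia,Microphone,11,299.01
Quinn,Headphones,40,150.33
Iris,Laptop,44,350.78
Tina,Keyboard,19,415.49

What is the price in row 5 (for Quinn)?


Row 5: Quinn
Column 'price' = 150.33

ANSWER: 150.33


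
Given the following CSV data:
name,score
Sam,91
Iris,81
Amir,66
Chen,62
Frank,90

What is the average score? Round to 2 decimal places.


Scores: 91, 81, 66, 62, 90
Sum = 390
Count = 5
Average = 390 / 5 = 78.00

ANSWER: 78.00


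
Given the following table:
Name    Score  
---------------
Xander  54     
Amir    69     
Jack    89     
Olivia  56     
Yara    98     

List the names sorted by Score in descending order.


Sorting by Score (descending):
  Yara: 98
  Jack: 89
  Amir: 69
  Olivia: 56
  Xander: 54


ANSWER: Yara, Jack, Amir, Olivia, Xander


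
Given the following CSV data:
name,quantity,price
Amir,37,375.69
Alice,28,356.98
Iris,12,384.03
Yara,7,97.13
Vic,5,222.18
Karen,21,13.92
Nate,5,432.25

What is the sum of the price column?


Values in 'price' column:
  Row 1: 375.69
  Row 2: 356.98
  Row 3: 384.03
  Row 4: 97.13
  Row 5: 222.18
  Row 6: 13.92
  Row 7: 432.25
Sum = 375.69 + 356.98 + 384.03 + 97.13 + 222.18 + 13.92 + 432.25 = 1882.18

ANSWER: 1882.18


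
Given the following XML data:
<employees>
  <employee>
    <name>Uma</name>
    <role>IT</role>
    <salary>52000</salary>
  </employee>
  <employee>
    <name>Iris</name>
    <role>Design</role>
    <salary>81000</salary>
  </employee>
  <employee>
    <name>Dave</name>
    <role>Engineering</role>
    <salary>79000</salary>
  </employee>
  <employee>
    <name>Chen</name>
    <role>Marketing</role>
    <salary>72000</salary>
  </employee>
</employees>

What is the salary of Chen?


Searching for <employee> with <name>Chen</name>
Found at position 4
<salary>72000</salary>

ANSWER: 72000


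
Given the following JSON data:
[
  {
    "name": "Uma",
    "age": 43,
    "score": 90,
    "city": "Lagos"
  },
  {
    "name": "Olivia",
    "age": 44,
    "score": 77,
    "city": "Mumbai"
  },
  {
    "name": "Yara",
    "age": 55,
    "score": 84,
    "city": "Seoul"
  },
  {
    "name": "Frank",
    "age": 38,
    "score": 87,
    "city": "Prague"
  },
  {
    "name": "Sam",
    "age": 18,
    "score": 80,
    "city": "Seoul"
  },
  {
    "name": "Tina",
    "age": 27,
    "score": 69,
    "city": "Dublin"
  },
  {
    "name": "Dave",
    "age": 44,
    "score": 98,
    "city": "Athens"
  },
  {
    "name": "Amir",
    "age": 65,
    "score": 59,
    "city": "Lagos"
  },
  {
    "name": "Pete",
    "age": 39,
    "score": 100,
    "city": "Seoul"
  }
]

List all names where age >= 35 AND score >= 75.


Checking both conditions:
  Uma (age=43, score=90) -> YES
  Olivia (age=44, score=77) -> YES
  Yara (age=55, score=84) -> YES
  Frank (age=38, score=87) -> YES
  Sam (age=18, score=80) -> no
  Tina (age=27, score=69) -> no
  Dave (age=44, score=98) -> YES
  Amir (age=65, score=59) -> no
  Pete (age=39, score=100) -> YES


ANSWER: Uma, Olivia, Yara, Frank, Dave, Pete


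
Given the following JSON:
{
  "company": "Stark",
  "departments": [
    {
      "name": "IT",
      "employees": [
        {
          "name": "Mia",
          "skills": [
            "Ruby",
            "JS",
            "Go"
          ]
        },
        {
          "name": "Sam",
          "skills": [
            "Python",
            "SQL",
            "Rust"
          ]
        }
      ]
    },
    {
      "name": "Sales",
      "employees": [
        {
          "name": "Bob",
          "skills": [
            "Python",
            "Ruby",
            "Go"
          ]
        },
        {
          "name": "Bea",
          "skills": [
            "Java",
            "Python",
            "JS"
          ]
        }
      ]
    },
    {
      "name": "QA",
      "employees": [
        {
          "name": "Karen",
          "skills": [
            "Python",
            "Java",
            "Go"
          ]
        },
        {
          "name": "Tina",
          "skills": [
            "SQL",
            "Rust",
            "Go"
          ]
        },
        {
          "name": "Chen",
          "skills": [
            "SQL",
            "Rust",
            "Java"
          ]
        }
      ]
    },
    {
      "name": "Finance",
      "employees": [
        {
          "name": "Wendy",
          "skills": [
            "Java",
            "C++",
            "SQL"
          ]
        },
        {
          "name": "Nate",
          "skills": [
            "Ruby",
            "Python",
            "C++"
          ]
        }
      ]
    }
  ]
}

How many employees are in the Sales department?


Path: departments[1].employees
Count: 2

ANSWER: 2


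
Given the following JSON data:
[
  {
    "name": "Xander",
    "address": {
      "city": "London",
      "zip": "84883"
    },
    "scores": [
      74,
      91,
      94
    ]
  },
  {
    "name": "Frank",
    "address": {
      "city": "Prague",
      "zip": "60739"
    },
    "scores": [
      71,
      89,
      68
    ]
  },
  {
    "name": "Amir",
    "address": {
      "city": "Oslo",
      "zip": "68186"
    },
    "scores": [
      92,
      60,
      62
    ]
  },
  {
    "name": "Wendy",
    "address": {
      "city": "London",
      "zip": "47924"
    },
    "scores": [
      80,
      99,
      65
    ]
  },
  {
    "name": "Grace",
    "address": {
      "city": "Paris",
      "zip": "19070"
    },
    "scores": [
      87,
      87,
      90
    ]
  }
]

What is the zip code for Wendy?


Path: records[3].address.zip
Value: 47924

ANSWER: 47924


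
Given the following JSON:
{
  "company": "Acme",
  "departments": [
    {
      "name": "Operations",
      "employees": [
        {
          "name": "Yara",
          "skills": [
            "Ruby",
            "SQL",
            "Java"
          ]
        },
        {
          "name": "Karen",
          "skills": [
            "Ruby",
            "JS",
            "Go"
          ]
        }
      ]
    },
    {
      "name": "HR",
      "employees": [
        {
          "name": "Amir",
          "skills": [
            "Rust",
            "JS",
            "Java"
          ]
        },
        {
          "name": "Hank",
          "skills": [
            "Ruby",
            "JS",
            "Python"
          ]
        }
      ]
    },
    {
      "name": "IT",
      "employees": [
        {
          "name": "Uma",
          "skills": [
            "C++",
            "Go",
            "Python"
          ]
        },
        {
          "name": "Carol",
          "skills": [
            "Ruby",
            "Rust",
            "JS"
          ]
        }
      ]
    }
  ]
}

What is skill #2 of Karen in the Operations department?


Path: departments[0].employees[1].skills[1]
Value: JS

ANSWER: JS


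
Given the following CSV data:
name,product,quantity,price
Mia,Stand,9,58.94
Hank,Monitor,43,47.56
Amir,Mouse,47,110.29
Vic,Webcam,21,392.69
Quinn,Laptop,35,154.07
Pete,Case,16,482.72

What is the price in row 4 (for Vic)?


Row 4: Vic
Column 'price' = 392.69

ANSWER: 392.69


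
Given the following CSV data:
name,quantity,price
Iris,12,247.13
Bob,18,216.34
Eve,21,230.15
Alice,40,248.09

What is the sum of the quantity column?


Values in 'quantity' column:
  Row 1: 12
  Row 2: 18
  Row 3: 21
  Row 4: 40
Sum = 12 + 18 + 21 + 40 = 91

ANSWER: 91


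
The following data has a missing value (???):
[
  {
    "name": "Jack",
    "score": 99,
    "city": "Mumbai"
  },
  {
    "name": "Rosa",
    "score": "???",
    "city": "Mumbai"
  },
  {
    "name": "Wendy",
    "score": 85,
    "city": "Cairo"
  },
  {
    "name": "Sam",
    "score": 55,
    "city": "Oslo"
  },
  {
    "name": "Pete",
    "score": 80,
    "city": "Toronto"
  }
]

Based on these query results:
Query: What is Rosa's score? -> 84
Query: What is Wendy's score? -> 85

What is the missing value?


The missing value is Rosa's score
From query: Rosa's score = 84

ANSWER: 84


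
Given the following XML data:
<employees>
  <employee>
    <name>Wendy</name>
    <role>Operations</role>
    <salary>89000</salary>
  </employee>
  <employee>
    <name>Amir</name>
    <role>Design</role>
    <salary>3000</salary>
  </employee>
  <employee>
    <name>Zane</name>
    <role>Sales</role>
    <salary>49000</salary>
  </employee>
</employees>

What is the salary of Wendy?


Searching for <employee> with <name>Wendy</name>
Found at position 1
<salary>89000</salary>

ANSWER: 89000


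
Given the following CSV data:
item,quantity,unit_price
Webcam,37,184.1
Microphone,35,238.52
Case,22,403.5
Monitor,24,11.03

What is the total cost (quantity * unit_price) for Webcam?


Row: Webcam
quantity = 37
unit_price = 184.1
total = 37 * 184.1 = 6811.7

ANSWER: 6811.7


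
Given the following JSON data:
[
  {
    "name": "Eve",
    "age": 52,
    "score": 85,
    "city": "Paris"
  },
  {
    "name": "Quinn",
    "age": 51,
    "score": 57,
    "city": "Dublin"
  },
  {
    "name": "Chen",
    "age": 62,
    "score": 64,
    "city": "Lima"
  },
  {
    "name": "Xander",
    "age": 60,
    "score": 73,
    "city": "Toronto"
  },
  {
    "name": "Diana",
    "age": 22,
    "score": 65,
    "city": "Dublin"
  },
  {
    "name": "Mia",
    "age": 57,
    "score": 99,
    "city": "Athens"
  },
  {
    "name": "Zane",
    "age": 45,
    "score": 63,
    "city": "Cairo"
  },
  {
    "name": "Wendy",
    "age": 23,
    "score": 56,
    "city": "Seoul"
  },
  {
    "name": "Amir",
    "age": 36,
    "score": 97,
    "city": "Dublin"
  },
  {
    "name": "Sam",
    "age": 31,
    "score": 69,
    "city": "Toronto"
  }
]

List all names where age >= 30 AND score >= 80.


Checking both conditions:
  Eve (age=52, score=85) -> YES
  Quinn (age=51, score=57) -> no
  Chen (age=62, score=64) -> no
  Xander (age=60, score=73) -> no
  Diana (age=22, score=65) -> no
  Mia (age=57, score=99) -> YES
  Zane (age=45, score=63) -> no
  Wendy (age=23, score=56) -> no
  Amir (age=36, score=97) -> YES
  Sam (age=31, score=69) -> no


ANSWER: Eve, Mia, Amir


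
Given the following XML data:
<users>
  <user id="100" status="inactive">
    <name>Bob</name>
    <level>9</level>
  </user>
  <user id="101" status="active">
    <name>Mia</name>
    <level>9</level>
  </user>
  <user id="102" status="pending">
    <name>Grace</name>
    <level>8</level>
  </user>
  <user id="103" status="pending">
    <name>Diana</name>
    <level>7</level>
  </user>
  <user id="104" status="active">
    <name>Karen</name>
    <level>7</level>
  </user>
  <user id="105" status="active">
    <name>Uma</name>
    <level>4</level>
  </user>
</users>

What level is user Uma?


Finding user: Uma
<level>4</level>

ANSWER: 4


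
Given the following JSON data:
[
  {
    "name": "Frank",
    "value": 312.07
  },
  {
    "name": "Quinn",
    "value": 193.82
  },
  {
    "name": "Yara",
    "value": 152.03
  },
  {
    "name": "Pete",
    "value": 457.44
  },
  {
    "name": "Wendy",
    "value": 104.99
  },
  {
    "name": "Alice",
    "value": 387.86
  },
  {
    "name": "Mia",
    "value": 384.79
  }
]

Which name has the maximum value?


Comparing values:
  Frank: 312.07
  Quinn: 193.82
  Yara: 152.03
  Pete: 457.44
  Wendy: 104.99
  Alice: 387.86
  Mia: 384.79
Maximum: Pete (457.44)

ANSWER: Pete


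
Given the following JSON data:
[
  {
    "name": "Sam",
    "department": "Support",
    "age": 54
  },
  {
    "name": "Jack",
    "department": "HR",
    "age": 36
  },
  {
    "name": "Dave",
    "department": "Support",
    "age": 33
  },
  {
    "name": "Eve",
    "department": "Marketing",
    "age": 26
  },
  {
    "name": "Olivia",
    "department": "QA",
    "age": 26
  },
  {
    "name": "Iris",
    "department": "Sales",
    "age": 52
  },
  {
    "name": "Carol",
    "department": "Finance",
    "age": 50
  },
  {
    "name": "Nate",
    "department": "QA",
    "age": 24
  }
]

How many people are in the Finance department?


Scanning records for department = Finance
  Record 6: Carol
Count: 1

ANSWER: 1


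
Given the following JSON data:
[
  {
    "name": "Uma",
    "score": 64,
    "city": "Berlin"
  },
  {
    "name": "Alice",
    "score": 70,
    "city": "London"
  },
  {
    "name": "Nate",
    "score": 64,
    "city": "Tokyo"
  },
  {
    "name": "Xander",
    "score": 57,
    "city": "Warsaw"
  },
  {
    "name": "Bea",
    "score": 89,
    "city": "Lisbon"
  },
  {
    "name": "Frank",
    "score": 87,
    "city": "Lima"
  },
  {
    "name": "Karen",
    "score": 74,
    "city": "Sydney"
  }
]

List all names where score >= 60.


Filtering records where score >= 60:
  Uma (score=64) -> YES
  Alice (score=70) -> YES
  Nate (score=64) -> YES
  Xander (score=57) -> no
  Bea (score=89) -> YES
  Frank (score=87) -> YES
  Karen (score=74) -> YES


ANSWER: Uma, Alice, Nate, Bea, Frank, Karen


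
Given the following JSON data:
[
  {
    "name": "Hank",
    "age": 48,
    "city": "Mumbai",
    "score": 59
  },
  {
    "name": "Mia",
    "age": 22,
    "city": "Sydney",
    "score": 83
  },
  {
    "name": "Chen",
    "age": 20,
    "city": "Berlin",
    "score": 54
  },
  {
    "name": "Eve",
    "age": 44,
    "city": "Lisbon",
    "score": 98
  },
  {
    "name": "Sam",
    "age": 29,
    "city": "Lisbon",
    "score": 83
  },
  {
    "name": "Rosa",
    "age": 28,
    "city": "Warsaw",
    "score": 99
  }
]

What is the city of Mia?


Looking up record where name = Mia
Record index: 1
Field 'city' = Sydney

ANSWER: Sydney


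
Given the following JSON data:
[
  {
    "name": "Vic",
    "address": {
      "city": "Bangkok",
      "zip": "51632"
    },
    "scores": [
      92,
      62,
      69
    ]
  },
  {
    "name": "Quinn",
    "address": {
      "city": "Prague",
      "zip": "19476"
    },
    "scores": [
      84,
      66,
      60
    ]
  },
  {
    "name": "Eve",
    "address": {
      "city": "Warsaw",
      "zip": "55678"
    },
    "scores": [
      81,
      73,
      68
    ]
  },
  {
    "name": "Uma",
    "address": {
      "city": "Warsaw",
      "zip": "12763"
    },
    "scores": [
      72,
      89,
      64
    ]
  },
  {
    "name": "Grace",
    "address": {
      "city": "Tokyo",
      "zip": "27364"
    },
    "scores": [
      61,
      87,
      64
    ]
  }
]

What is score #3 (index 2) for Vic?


Path: records[0].scores[2]
Value: 69

ANSWER: 69


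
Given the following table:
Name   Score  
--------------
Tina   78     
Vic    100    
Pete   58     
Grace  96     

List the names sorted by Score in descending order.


Sorting by Score (descending):
  Vic: 100
  Grace: 96
  Tina: 78
  Pete: 58


ANSWER: Vic, Grace, Tina, Pete


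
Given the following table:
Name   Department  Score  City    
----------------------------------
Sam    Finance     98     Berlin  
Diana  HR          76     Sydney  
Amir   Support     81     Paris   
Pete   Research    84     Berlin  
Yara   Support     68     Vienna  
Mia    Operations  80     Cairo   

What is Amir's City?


Row 3: Amir
City = Paris

ANSWER: Paris
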